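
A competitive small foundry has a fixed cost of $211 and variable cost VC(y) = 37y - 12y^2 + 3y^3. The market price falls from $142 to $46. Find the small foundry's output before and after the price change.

MC = 37 - 24y + 9y^2; the shutdown threshold is min AVC = $25 (at y = 2).
At P = $142 ≥ min AVC, set P = MC on the rising branch: y = 5.
At P = $46 ≥ min AVC, set P = MC: y = 3. The firm stays open but cuts output.

Output falls from 5 to 3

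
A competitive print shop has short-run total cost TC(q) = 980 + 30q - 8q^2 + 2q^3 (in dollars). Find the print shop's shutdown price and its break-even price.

AVC = 30 - 8q + 2q^2; minimized at q = 2, giving min AVC = $22. That is the shutdown price.
ATC = 980/q + 30 - 8q + 2q^2. Setting dATC/dq = −980/q^2 − 8 + 4q = 0 gives q = 7 (since 4·7^3 − 8·7^2 = 980).
min ATC = 980/7 + 30 − 8·7 + 2·7^2 = $212. That is the break-even price.
For $22 ≤ P < $212 the firm produces at a loss; below $22 it shuts down.

Shutdown price = $22; break-even price = $212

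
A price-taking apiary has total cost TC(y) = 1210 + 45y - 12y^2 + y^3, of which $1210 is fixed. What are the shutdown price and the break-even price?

Shutdown price = $9; break-even price = $144

AVC = 45 - 12y + y^2; minimized at y = 6, giving min AVC = $9. That is the shutdown price.
ATC = 1210/y + 45 - 12y + y^2. Setting dATC/dy = −1210/y^2 − 12 + 2y = 0 gives y = 11 (since 2·11^3 − 12·11^2 = 1210).
min ATC = 1210/11 + 45 − 12·11 + 11^2 = $144. That is the break-even price.
Between these two prices the firm operates at a loss; above $144 it earns a profit.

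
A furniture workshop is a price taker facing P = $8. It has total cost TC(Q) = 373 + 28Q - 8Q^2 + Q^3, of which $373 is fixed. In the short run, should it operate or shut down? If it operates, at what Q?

Shut down

Strip out fixed cost: VC = 28Q - 8Q^2 + Q^3. Then AVC = 28 - 8Q + Q^2 and MC = 28 - 16Q + 3Q^2.
AVC is minimized where dAVC/dQ = -8 + 2Q = 0, at Q = 4; min AVC = 28 - 8·4 + 4^2 = $12.
Since P = $8 < min AVC = $12, price fails to cover variable cost at any output.
Best response: produce nothing and absorb the $373 fixed cost.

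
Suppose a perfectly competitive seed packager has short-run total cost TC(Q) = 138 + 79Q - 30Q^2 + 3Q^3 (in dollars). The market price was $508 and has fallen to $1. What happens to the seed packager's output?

AVC = 79 - 30Q + 3Q^2, minimized at Q = 5 where min AVC = $4. MC = 79 - 60Q + 9Q^2.
At P = $508 ≥ min AVC, set P = MC on the rising branch: Q = 11.
At P = $1 < min AVC = $4, price no longer covers variable cost at any output, so the firm shuts down: Q = 0.

Output falls from 11 to 0 (the firm shuts down)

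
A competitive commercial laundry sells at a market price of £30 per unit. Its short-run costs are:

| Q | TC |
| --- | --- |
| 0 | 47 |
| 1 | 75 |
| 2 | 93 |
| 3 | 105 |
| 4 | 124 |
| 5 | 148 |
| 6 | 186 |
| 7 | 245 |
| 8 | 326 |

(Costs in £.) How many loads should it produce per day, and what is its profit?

Profit at each row (π = 30Q − TC): Q=0: -47; Q=1: -45; Q=2: -33; Q=3: -15; Q=4: -4; Q=5: 2; Q=6: -6; Q=7: -35; Q=8: -86.
Profit is maximized at Q = 5. AVC there is 101/5 = £20.20 ≤ P, so producing beats shutting down (which would give -£47).

Q = 5; profit = £2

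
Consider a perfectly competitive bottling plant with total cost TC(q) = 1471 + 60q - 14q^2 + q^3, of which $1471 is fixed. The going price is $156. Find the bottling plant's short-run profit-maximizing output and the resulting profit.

AVC = 60 - 14q + q^2 has its minimum $11 at q = 7; price $156 clears that bar, so the firm operates.
MC = 60 - 28q + 3q^2. Setting P = MC and taking the root on the rising branch gives q* = 12.
TR = 156·12 = 1872. TC = 1471 + 432 = 1903. Profit = 1872 − 1903 = -$31.
That loss of $31 beats the $1471 the firm would lose by shutting down; producing recovers $1440 of fixed cost.

Profit = -$31 at q = 12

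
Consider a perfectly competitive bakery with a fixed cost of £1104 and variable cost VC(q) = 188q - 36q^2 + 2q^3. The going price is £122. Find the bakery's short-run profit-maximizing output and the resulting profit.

Profit = -£136 at q = 11

AVC = 188 - 36q + 2q^2 has its minimum £26 at q = 9; price £122 clears that bar, so the firm operates.
MC = 188 - 72q + 6q^2. Setting P = MC and taking the root on the rising branch gives q* = 11.
TR = 122·11 = 1342. TC = 1104 + 374 = 1478. Profit = 1342 − 1478 = -£136.
That loss of £136 beats the £1104 the firm would lose by shutting down; producing recovers £968 of fixed cost.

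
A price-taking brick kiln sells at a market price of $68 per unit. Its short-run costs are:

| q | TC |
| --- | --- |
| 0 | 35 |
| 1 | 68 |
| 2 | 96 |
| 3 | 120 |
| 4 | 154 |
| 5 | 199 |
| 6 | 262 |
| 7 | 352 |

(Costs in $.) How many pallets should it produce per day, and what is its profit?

q = 6; profit = $146

Tabulate TR − TC: q=0: -35; q=1: 0; q=2: 40; q=3: 84; q=4: 118; q=5: 141; q=6: 146; q=7: 124.
Profit is maximized at q = 6. AVC there is 227/6 = $37.83 ≤ P, so producing beats shutting down (which would give -$35).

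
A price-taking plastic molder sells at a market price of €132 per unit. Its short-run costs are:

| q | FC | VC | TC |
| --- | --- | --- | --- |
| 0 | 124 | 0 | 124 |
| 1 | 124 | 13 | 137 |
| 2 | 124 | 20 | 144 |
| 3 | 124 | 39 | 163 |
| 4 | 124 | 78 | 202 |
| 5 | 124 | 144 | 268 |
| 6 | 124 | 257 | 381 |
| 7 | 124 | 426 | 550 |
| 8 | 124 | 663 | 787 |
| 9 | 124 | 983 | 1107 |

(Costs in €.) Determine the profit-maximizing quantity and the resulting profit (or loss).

q = 6; profit = €411

Tabulate TR − TC: q=0: -124; q=1: -5; q=2: 120; q=3: 233; q=4: 326; q=5: 392; q=6: 411; q=7: 374; q=8: 269; q=9: 81.
Profit is maximized at q = 6. AVC there is 257/6 = €42.83 ≤ P, so producing beats shutting down (which would give -€124).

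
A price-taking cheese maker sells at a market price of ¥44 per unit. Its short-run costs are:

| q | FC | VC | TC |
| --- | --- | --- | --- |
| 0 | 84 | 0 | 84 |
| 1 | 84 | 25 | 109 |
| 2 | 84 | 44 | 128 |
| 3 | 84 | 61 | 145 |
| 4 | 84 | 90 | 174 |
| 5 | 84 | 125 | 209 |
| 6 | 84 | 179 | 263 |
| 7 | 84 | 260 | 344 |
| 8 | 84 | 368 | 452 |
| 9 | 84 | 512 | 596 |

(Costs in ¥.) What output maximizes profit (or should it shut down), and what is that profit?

q = 5; profit = ¥11

Tabulate TR − TC: q=0: -84; q=1: -65; q=2: -40; q=3: -13; q=4: 2; q=5: 11; q=6: 1; q=7: -36; q=8: -100; q=9: -200.
Profit is maximized at q = 5. AVC there is 125/5 = ¥25 ≤ P, so producing beats shutting down (which would give -¥84).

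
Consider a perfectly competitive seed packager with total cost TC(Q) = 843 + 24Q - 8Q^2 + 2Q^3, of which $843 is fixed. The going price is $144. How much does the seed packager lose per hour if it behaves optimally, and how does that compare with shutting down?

Profit = -$267 at Q = 6

AVC = 24 - 8Q + 2Q^2 has its minimum $16 at Q = 2; price $144 clears that bar, so the firm operates.
MC = 24 - 16Q + 6Q^2. Setting P = MC and taking the root on the rising branch gives Q* = 6.
TR = 144·6 = 864. TC = 843 + 288 = 1131. Profit = 864 − 1131 = -$267.
Shutting down would mean losing the fixed cost of $843, so operating at a loss of $267 is better by $576.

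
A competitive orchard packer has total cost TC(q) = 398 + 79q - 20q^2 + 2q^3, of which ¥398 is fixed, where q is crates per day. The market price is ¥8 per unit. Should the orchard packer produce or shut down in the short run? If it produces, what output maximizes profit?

Shut down

Strip out fixed cost: VC = 79q - 20q^2 + 2q^3. Then AVC = 79 - 20q + 2q^2 and MC = 79 - 40q + 6q^2.
The AVC parabola has its vertex at q = 20/4 = 5, where AVC = 79 - 20·5 + 2·5^2 = ¥29.
With P < min AVC (¥8 < ¥29), every unit sold adds to the loss.
Shutting down limits the loss to fixed cost, ¥398.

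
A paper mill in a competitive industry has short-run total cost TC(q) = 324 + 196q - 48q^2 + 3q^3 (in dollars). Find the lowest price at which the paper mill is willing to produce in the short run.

$4 per unit

The firm shuts down when price falls below the minimum of average variable cost. AVC = VC/q = 196 - 48q + 3q^2.
dAVC/dq = -48 + 6q = 0 gives q = 8. min AVC = 196 - 48·8 + 3·8^2 = 4.
So the shutdown price is $4.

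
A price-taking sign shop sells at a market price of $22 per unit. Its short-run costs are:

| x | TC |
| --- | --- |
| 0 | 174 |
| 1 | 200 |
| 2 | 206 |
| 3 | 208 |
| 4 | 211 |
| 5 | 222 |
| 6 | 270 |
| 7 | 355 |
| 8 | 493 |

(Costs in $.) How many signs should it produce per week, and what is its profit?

Tabulate TR − TC: x=0: -174; x=1: -178; x=2: -162; x=3: -142; x=4: -123; x=5: -112; x=6: -138; x=7: -201; x=8: -317.
Profit is maximized at x = 5. AVC there is 48/5 = $9.60 ≤ P, so producing beats shutting down (which would give -$174).

x = 5; profit = -$112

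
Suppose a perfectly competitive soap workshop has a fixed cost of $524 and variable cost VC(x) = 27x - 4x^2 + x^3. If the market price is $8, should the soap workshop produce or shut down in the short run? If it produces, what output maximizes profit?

Shut down

From TC, MC = TC'(x) = 27 - 8x + 3x^2 and AVC = VC/x = 27 - 4x + x^2.
AVC is minimized where dAVC/dx = -4 + 2x = 0, at x = 2; min AVC = 27 - 4·2 + 2^2 = $23.
Since P = $8 < min AVC = $23, price fails to cover variable cost at any output.
Shutting down limits the loss to fixed cost, $524.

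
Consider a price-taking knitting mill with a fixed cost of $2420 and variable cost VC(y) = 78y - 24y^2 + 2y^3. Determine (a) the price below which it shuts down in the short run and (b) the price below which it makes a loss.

AVC = 78 - 24y + 2y^2; minimized at y = 6, giving min AVC = $6. That is the shutdown price.
ATC = 2420/y + 78 - 24y + 2y^2. Setting dATC/dy = −2420/y^2 − 24 + 4y = 0 gives y = 11 (since 4·11^3 − 24·11^2 = 2420).
min ATC = 2420/11 + 78 − 24·11 + 2·11^2 = $276. That is the break-even price.
Between these two prices the firm operates at a loss; above $276 it earns a profit.

Shutdown price = $6; break-even price = $276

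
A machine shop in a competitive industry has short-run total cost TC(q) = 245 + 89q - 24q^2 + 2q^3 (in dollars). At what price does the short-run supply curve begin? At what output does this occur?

The firm shuts down when price falls below the minimum of average variable cost. AVC = VC/q = 89 - 24q + 2q^2.
At the minimum of AVC, MC = AVC. MC = 89 - 48q + 6q^2; setting MC = AVC gives 4q^2 - 24q = 0, so q = 6. min AVC = 17.
So the shutdown price is $17.

$17 per unit, at q = 6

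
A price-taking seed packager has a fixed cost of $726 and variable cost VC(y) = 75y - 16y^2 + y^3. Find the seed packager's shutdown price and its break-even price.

Shutdown price = $11; break-even price = $86

AVC = 75 - 16y + y^2; minimized at y = 8, giving min AVC = $11. That is the shutdown price.
ATC = 726/y + 75 - 16y + y^2. Setting dATC/dy = −726/y^2 − 16 + 2y = 0 gives y = 11 (since 2·11^3 − 16·11^2 = 726).
min ATC = 726/11 + 75 − 16·11 + 11^2 = $86. That is the break-even price.
For $11 ≤ P < $86 the firm produces at a loss; below $11 it shuts down.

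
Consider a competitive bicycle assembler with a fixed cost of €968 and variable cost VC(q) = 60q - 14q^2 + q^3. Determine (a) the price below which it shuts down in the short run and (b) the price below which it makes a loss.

Shutdown price = €11; break-even price = €115

Shutdown price = min AVC. AVC = 60 - 14q + q^2, with vertex at q = 7 and minimum €11.
ATC = 968/q + 60 - 14q + q^2. Setting dATC/dq = −968/q^2 − 14 + 2q = 0 gives q = 11 (since 2·11^3 − 14·11^2 = 968).
min ATC = 968/11 + 60 − 14·11 + 11^2 = €115. That is the break-even price.
Between these two prices the firm operates at a loss; above €115 it earns a profit.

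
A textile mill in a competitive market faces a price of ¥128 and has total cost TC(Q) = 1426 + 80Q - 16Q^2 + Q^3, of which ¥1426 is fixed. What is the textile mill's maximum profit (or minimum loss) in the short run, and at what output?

AVC = 80 - 16Q + Q^2; min AVC = ¥16 at Q = 8. Since P = ¥128 ≥ min AVC, the firm produces.
With MC = 80 - 32Q + 3Q^2, P = MC on the upward-sloping part at Q* = 12.
TR = 128·12 = 1536. TC = 1426 + 384 = 1810. Profit = 1536 − 1810 = -¥274.
By producing, the firm covers all variable cost plus ¥1152 of fixed cost; shutting down would lose the full ¥1426.

Profit = -¥274 at Q = 12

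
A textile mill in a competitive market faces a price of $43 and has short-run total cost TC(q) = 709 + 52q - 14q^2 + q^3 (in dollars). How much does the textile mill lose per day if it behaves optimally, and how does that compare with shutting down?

AVC = 52 - 14q + q^2 has its minimum $3 at q = 7; price $43 clears that bar, so the firm operates.
With MC = 52 - 28q + 3q^2, P = MC on the upward-sloping part at q* = 9.
TR = 43·9 = 387. TC = 709 + 63 = 772. Profit = 387 − 772 = -$385.
That loss of $385 beats the $709 the firm would lose by shutting down; producing recovers $324 of fixed cost.

Profit = -$385 at q = 9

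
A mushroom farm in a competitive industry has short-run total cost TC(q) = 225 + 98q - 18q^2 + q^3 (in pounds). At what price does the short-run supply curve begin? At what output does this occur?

£17 per unit, at q = 9

The firm shuts down when price falls below the minimum of average variable cost. AVC = VC/q = 98 - 18q + q^2.
dAVC/dq = -18 + 2q = 0 gives q = 9. min AVC = 98 - 18·9 + 9^2 = 17.
The firm shuts down for any P below £17.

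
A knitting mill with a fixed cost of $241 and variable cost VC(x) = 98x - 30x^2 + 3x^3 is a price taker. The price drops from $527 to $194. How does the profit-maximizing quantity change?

Output falls from 11 to 8

MC = 98 - 60x + 9x^2; the shutdown threshold is min AVC = $23 (at x = 5).
At P = $527 ≥ min AVC, set P = MC on the rising branch: x = 11.
At P = $194 ≥ min AVC, set P = MC: x = 8. The firm stays open but cuts output.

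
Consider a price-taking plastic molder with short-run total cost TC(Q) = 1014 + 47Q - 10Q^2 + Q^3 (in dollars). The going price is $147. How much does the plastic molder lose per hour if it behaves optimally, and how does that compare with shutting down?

Profit = -$14 at Q = 10

AVC = 47 - 10Q + Q^2; min AVC = $22 at Q = 5. Since P = $147 ≥ min AVC, the firm produces.
With MC = 47 - 20Q + 3Q^2, P = MC on the upward-sloping part at Q* = 10.
TR = 147·10 = 1470. TC = 1014 + 470 = 1484. Profit = 1470 − 1484 = -$14.
Shutting down would mean losing the fixed cost of $1014, so operating at a loss of $14 is better by $1000.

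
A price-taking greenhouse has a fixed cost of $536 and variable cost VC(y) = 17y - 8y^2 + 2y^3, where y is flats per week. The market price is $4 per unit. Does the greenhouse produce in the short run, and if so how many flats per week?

Shut down

Strip out fixed cost: VC = 17y - 8y^2 + 2y^3. Then AVC = 17 - 8y + 2y^2 and MC = 17 - 16y + 6y^2.
AVC is minimized where dAVC/dy = -8 + 4y = 0, at y = 2; min AVC = 17 - 8·2 + 2·2^2 = $9.
P = $4 lies below min AVC = $9; no output level covers variable cost.
Best response: produce nothing and absorb the $536 fixed cost.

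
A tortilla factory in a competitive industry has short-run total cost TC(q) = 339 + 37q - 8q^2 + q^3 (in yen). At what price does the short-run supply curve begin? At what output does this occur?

The firm shuts down when price falls below the minimum of average variable cost. AVC = VC/q = 37 - 8q + q^2.
At the minimum of AVC, MC = AVC. MC = 37 - 16q + 3q^2; setting MC = AVC gives 2q^2 - 8q = 0, so q = 4. min AVC = 21.
For P < ¥21 the firm produces nothing.

¥21 per unit, at q = 4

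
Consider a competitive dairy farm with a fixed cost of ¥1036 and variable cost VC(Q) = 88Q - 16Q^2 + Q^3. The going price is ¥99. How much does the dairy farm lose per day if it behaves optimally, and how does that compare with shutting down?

AVC = 88 - 16Q + Q^2; min AVC = ¥24 at Q = 8. Since P = ¥99 ≥ min AVC, the firm produces.
With MC = 88 - 32Q + 3Q^2, P = MC on the upward-sloping part at Q* = 11.
TR = 99·11 = 1089. TC = 1036 + 363 = 1399. Profit = 1089 − 1399 = -¥310.
Shutting down would mean losing the fixed cost of ¥1036, so operating at a loss of ¥310 is better by ¥726.

Profit = -¥310 at Q = 11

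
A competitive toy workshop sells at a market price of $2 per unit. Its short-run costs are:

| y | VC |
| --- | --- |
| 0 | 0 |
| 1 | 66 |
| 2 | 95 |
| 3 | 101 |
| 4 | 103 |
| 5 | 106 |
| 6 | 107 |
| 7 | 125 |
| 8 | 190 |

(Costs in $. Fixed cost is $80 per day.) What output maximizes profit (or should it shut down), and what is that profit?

y = 0 (shut down); profit = -$80

Compute π = P·y − TC at each output: y=0: -80; y=1: -144; y=2: -171; y=3: -175; y=4: -175; y=5: -176; y=6: -175; y=7: -191; y=8: -254.
Profit is highest at y = 0. Equivalently, the lowest AVC in the table is 107/6 ≈ $17.83 at y = 6, and P = $2 falls below it — price never covers variable cost, so the firm shuts down and loses only its fixed cost.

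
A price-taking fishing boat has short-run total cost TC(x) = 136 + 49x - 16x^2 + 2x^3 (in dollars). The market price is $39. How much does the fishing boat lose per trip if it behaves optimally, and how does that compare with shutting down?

Profit = -$36 at x = 5

AVC = 49 - 16x + 2x^2 has its minimum $17 at x = 4; price $39 clears that bar, so the firm operates.
MC = 49 - 32x + 6x^2. Setting P = MC and taking the root on the rising branch gives x* = 5.
TR = 39·5 = 195. TC = 136 + 95 = 231. Profit = 195 − 231 = -$36.
That loss of $36 beats the $136 the firm would lose by shutting down; producing recovers $100 of fixed cost.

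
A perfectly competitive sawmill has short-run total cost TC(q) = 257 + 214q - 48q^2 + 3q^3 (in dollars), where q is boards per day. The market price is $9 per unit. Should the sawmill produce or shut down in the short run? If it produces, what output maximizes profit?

Strip out fixed cost: VC = 214q - 48q^2 + 3q^3. Then AVC = 214 - 48q + 3q^2 and MC = 214 - 96q + 9q^2.
AVC is minimized where dAVC/dq = -48 + 6q = 0, at q = 8; min AVC = 214 - 48·8 + 3·8^2 = $22.
Since P = $9 < min AVC = $22, price fails to cover variable cost at any output.
Shutting down limits the loss to fixed cost, $257.

Shut down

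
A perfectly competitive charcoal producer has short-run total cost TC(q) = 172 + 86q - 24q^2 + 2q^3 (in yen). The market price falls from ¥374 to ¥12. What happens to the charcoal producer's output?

AVC = 86 - 24q + 2q^2, minimized at q = 6 where min AVC = ¥14. MC = 86 - 48q + 6q^2.
With P = ¥374 above the shutdown price, P = MC gives q = 12.
At P = ¥12 < min AVC = ¥14, price no longer covers variable cost at any output, so the firm shuts down: q = 0.

Output falls from 12 to 0 (the firm shuts down)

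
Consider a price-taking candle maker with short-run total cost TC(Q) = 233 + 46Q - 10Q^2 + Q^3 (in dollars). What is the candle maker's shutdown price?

The firm shuts down when price falls below the minimum of average variable cost. AVC = VC/Q = 46 - 10Q + Q^2.
dAVC/dQ = -10 + 2Q = 0 gives Q = 5. min AVC = 46 - 10·5 + 5^2 = 21.
For P < $21 the firm produces nothing.

$21 per unit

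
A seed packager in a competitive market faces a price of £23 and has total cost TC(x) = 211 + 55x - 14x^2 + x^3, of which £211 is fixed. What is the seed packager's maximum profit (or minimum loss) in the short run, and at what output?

AVC = 55 - 14x + x^2 has its minimum £6 at x = 7; price £23 clears that bar, so the firm operates.
MC = 55 - 28x + 3x^2. Setting P = MC and taking the root on the rising branch gives x* = 8.
TR = 23·8 = 184. TC = 211 + 56 = 267. Profit = 184 − 267 = -£83.
By producing, the firm covers all variable cost plus £128 of fixed cost; shutting down would lose the full £211.

Profit = -£83 at x = 8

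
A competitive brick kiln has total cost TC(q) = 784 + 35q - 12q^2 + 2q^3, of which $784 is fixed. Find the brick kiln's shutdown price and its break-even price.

Shutdown price = $17; break-even price = $161

AVC = 35 - 12q + 2q^2; minimized at q = 3, giving min AVC = $17. That is the shutdown price.
ATC = 784/q + 35 - 12q + 2q^2. Setting dATC/dq = −784/q^2 − 12 + 4q = 0 gives q = 7 (since 4·7^3 − 12·7^2 = 784).
min ATC = 784/7 + 35 − 12·7 + 2·7^2 = $161. That is the break-even price.
Between these two prices the firm operates at a loss; above $161 it earns a profit.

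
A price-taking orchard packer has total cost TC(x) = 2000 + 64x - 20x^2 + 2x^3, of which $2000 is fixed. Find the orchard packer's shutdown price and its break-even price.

AVC = 64 - 20x + 2x^2; minimized at x = 5, giving min AVC = $14. That is the shutdown price.
ATC = 2000/x + 64 - 20x + 2x^2. Setting dATC/dx = −2000/x^2 − 20 + 4x = 0 gives x = 10 (since 4·10^3 − 20·10^2 = 2000).
min ATC = 2000/10 + 64 − 20·10 + 2·10^2 = $264. That is the break-even price.
Between these two prices the firm operates at a loss; above $264 it earns a profit.

Shutdown price = $14; break-even price = $264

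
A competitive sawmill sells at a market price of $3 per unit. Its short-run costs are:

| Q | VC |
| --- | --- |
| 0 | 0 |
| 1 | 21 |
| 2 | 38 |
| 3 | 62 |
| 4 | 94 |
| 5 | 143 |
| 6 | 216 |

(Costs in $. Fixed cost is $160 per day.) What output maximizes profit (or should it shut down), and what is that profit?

Compute π = P·Q − TC at each output: Q=0: -160; Q=1: -178; Q=2: -192; Q=3: -213; Q=4: -242; Q=5: -288; Q=6: -358.
Profit is highest at Q = 0. Equivalently, the lowest AVC in the table is 38/2 ≈ $19 at Q = 2, and P = $3 falls below it — price never covers variable cost, so the firm shuts down and loses only its fixed cost.

Q = 0 (shut down); profit = -$160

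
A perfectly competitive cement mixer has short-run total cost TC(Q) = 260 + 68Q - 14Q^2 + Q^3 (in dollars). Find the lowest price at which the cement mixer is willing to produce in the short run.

$19 per unit

The shutdown price is the minimum of AVC. VC = 68Q - 14Q^2 + Q^3, so AVC = 68 - 14Q + Q^2.
dAVC/dQ = -14 + 2Q = 0 gives Q = 7. min AVC = 68 - 14·7 + 7^2 = 19.
For P < $19 the firm produces nothing.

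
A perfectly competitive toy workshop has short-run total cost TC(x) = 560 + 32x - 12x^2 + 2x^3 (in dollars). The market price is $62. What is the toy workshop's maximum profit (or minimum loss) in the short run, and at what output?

AVC = 32 - 12x + 2x^2 has its minimum $14 at x = 3; price $62 clears that bar, so the firm operates.
MC = 32 - 24x + 6x^2. Setting P = MC and taking the root on the rising branch gives x* = 5.
TR = 62·5 = 310. TC = 560 + 110 = 670. Profit = 310 − 670 = -$360.
Shutting down would mean losing the fixed cost of $560, so operating at a loss of $360 is better by $200.

Profit = -$360 at x = 5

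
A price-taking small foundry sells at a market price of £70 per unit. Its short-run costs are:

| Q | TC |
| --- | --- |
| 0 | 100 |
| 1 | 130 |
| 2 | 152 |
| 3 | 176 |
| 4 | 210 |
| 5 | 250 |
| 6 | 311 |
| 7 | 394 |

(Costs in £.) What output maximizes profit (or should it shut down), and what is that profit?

Tabulate TR − TC: Q=0: -100; Q=1: -60; Q=2: -12; Q=3: 34; Q=4: 70; Q=5: 100; Q=6: 109; Q=7: 96.
Profit is maximized at Q = 6. AVC there is 211/6 = £35.17 ≤ P, so producing beats shutting down (which would give -£100).

Q = 6; profit = £109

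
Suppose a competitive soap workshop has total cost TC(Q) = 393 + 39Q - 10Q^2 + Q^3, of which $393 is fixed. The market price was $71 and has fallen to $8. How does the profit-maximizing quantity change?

Output falls from 8 to 0 (the firm shuts down)

AVC = 39 - 10Q + Q^2, minimized at Q = 5 where min AVC = $14. MC = 39 - 20Q + 3Q^2.
At P = $71 ≥ min AVC, set P = MC on the rising branch: Q = 8.
At P = $8 < min AVC = $14, price no longer covers variable cost at any output, so the firm shuts down: Q = 0.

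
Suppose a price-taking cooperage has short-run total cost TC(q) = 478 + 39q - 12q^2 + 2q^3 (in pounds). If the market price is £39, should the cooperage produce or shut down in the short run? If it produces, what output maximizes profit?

Strip out fixed cost: VC = 39q - 12q^2 + 2q^3. Then AVC = 39 - 12q + 2q^2 and MC = 39 - 24q + 6q^2.
The AVC parabola has its vertex at q = 12/4 = 3, where AVC = 39 - 12·3 + 2·3^2 = £21.
Because £39 ≥ £21, revenue can cover variable cost; the firm operates.
P = MC gives -24q + 6q^2 = 0, with roots 0 and 4. Take the larger (rising MC): q* = 4.
Check: AVC at q = 4 is £23 ≤ P, so revenue covers variable cost.
Profit = P·q − TC = 39·4 − 570 = -£414, a loss, but smaller than the £478 fixed cost the firm would lose by shutting down.

Produce at q = 4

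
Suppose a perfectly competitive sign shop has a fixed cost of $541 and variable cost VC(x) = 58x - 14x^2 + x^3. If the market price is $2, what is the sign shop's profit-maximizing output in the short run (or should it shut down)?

Shut down

Variable cost is VC = 58x - 14x^2 + x^3, so AVC = VC/x = 58 - 14x + x^2 and MC = dTC/dx = 58 - 28x + 3x^2.
AVC is minimized where dAVC/dx = -14 + 2x = 0, at x = 7; min AVC = 58 - 14·7 + 7^2 = $9.
P = $2 lies below min AVC = $9; no output level covers variable cost.
Shutting down limits the loss to fixed cost, $541.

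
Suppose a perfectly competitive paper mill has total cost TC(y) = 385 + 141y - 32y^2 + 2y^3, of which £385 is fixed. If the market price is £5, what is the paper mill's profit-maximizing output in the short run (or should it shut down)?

Shut down

Variable cost is VC = 141y - 32y^2 + 2y^3, so AVC = VC/y = 141 - 32y + 2y^2 and MC = dTC/dy = 141 - 64y + 6y^2.
The AVC parabola has its vertex at y = 32/4 = 8, where AVC = 141 - 32·8 + 2·8^2 = £13.
With P < min AVC (£5 < £13), every unit sold adds to the loss.
Shutting down limits the loss to fixed cost, £385.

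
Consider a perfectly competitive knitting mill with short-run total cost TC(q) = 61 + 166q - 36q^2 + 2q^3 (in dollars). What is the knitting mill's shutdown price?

Short-run supply begins at min AVC. From VC = 166q - 36q^2 + 2q^3, AVC = 166 - 36q + 2q^2.
At the minimum of AVC, MC = AVC. MC = 166 - 72q + 6q^2; setting MC = AVC gives 4q^2 - 36q = 0, so q = 9. min AVC = 4.
For P < $4 the firm produces nothing.

$4 per unit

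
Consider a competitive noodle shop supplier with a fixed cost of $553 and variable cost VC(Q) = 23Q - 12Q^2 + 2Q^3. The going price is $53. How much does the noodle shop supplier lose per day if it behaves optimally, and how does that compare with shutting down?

Profit = -$353 at Q = 5

AVC = 23 - 12Q + 2Q^2 has its minimum $5 at Q = 3; price $53 clears that bar, so the firm operates.
MC = 23 - 24Q + 6Q^2. Setting P = MC and taking the root on the rising branch gives Q* = 5.
TR = 53·5 = 265. TC = 553 + 65 = 618. Profit = 265 − 618 = -$353.
By producing, the firm covers all variable cost plus $200 of fixed cost; shutting down would lose the full $553.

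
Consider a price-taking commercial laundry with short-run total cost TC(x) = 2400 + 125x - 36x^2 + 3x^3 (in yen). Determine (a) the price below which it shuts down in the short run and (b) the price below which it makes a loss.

AVC = 125 - 36x + 3x^2; minimized at x = 6, giving min AVC = ¥17. That is the shutdown price.
ATC = 2400/x + 125 - 36x + 3x^2. Setting dATC/dx = −2400/x^2 − 36 + 6x = 0 gives x = 10 (since 6·10^3 − 36·10^2 = 2400).
min ATC = 2400/10 + 125 − 36·10 + 3·10^2 = ¥305. That is the break-even price.
For ¥17 ≤ P < ¥305 the firm produces at a loss; below ¥17 it shuts down.

Shutdown price = ¥17; break-even price = ¥305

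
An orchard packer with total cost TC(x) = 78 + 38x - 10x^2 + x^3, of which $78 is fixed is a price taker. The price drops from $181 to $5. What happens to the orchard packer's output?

MC = 38 - 20x + 3x^2; the shutdown threshold is min AVC = $13 (at x = 5).
With P = $181 above the shutdown price, P = MC gives x = 11.
At P = $5 < min AVC = $13, price no longer covers variable cost at any output, so the firm shuts down: x = 0.

Output falls from 11 to 0 (the firm shuts down)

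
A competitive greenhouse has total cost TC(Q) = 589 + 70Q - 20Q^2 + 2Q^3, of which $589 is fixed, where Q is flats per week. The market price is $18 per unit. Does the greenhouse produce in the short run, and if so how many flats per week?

Shut down

From TC, MC = TC'(Q) = 70 - 40Q + 6Q^2 and AVC = VC/Q = 70 - 20Q + 2Q^2.
AVC hits its minimum where MC = AVC, at Q = 5, giving min AVC = 70 - 20·5 + 2·5^2 = $20.
Since P = $18 < min AVC = $20, price fails to cover variable cost at any output.
Best response: produce nothing and absorb the $589 fixed cost.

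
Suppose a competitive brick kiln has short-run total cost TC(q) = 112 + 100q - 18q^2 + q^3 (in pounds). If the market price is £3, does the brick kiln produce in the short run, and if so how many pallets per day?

Strip out fixed cost: VC = 100q - 18q^2 + q^3. Then AVC = 100 - 18q + q^2 and MC = 100 - 36q + 3q^2.
AVC hits its minimum where MC = AVC, at q = 9, giving min AVC = 100 - 18·9 + 9^2 = £19.
With P < min AVC (£3 < £19), every unit sold adds to the loss.
Shutting down limits the loss to fixed cost, £112.

Shut down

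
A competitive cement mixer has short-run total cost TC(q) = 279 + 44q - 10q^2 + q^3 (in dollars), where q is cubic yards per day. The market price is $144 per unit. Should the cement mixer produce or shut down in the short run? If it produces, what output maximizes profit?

Produce at q = 10

From TC, MC = TC'(q) = 44 - 20q + 3q^2 and AVC = VC/q = 44 - 10q + q^2.
AVC hits its minimum where MC = AVC, at q = 5, giving min AVC = 44 - 10·5 + 5^2 = $19.
Since P = $144 ≥ min AVC = $19, price covers variable cost and the firm should produce.
Set P = MC: 144 = 44 - 20q + 3q^2 → -100 - 20q + 3q^2 = 0. The roots are q = -10/3 and q = 10; the profit-maximizing output is on the rising part of MC, so q* = 10.
Check: AVC at q = 10 is $44 ≤ P, so revenue covers variable cost.
Profit = P·q − TC = 144·10 − 719 = $721.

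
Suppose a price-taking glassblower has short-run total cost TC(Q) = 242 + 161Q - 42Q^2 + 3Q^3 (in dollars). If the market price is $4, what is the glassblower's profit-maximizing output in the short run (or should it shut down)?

Variable cost is VC = 161Q - 42Q^2 + 3Q^3, so AVC = VC/Q = 161 - 42Q + 3Q^2 and MC = dTC/dQ = 161 - 84Q + 9Q^2.
AVC hits its minimum where MC = AVC, at Q = 7, giving min AVC = 161 - 42·7 + 3·7^2 = $14.
Since P = $4 < min AVC = $14, price fails to cover variable cost at any output.
Shutting down limits the loss to fixed cost, $242.

Shut down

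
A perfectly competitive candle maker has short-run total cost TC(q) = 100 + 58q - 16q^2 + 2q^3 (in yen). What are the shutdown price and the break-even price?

Shutdown price = min AVC. AVC = 58 - 16q + 2q^2, with vertex at q = 4 and minimum ¥26.
ATC = 100/q + 58 - 16q + 2q^2. Setting dATC/dq = −100/q^2 − 16 + 4q = 0 gives q = 5 (since 4·5^3 − 16·5^2 = 100).
min ATC = 100/5 + 58 − 16·5 + 2·5^2 = ¥48. That is the break-even price.
For ¥26 ≤ P < ¥48 the firm produces at a loss; below ¥26 it shuts down.

Shutdown price = ¥26; break-even price = ¥48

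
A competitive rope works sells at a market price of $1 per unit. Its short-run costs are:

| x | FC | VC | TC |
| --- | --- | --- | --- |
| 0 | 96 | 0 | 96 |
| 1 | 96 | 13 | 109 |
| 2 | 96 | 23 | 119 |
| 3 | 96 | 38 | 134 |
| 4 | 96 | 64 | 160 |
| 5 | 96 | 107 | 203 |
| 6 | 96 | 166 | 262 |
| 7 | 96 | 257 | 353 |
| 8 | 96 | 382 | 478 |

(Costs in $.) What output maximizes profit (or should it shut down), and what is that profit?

x = 0 (shut down); profit = -$96

Compute π = P·x − TC at each output: x=0: -96; x=1: -108; x=2: -117; x=3: -131; x=4: -156; x=5: -198; x=6: -256; x=7: -346; x=8: -470.
Profit is highest at x = 0. Equivalently, the lowest AVC in the table is 23/2 ≈ $11.50 at x = 2, and P = $1 falls below it — price never covers variable cost, so the firm shuts down and loses only its fixed cost.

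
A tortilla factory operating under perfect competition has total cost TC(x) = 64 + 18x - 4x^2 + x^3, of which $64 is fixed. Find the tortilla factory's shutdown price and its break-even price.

Shutdown price = min AVC. AVC = 18 - 4x + x^2, with vertex at x = 2 and minimum $14.
ATC = 64/x + 18 - 4x + x^2. Setting dATC/dx = −64/x^2 − 4 + 2x = 0 gives x = 4 (since 2·4^3 − 4·4^2 = 64).
min ATC = 64/4 + 18 − 4·4 + 4^2 = $34. That is the break-even price.
Between these two prices the firm operates at a loss; above $34 it earns a profit.

Shutdown price = $14; break-even price = $34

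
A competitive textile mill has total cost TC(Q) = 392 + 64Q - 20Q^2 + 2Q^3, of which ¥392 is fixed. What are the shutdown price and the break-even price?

AVC = 64 - 20Q + 2Q^2; minimized at Q = 5, giving min AVC = ¥14. That is the shutdown price.
ATC = 392/Q + 64 - 20Q + 2Q^2. Setting dATC/dQ = −392/Q^2 − 20 + 4Q = 0 gives Q = 7 (since 4·7^3 − 20·7^2 = 392).
min ATC = 392/7 + 64 − 20·7 + 2·7^2 = ¥78. That is the break-even price.
Between these two prices the firm operates at a loss; above ¥78 it earns a profit.

Shutdown price = ¥14; break-even price = ¥78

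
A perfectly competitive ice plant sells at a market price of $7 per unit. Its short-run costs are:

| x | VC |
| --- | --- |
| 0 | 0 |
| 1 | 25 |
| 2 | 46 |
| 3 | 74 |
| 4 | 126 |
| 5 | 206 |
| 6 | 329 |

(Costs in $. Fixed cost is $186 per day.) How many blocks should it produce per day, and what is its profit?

Profit at each row (π = 7x − TC): x=0: -186; x=1: -204; x=2: -218; x=3: -239; x=4: -284; x=5: -357; x=6: -473.
Profit is highest at x = 0. Equivalently, the lowest AVC in the table is 46/2 ≈ $23 at x = 2, and P = $7 falls below it — price never covers variable cost, so the firm shuts down and loses only its fixed cost.

x = 0 (shut down); profit = -$186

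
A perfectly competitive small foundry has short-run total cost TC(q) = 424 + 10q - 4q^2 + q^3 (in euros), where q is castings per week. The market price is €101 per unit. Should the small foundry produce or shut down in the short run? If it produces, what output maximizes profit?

From TC, MC = TC'(q) = 10 - 8q + 3q^2 and AVC = VC/q = 10 - 4q + q^2.
AVC hits its minimum where MC = AVC, at q = 2, giving min AVC = 10 - 4·2 + 2^2 = €6.
Since P = €101 ≥ min AVC = €6, price covers variable cost and the firm should produce.
Solving P = MC: -91 - 8q + 3q^2 = 0 ⇒ q = -13/3 or 7. On the upward-sloping branch, q* = 7.
Check: AVC at q = 7 is €31 ≤ P, so revenue covers variable cost.
Profit = P·q − TC = 101·7 − 641 = €66.

Produce at q = 7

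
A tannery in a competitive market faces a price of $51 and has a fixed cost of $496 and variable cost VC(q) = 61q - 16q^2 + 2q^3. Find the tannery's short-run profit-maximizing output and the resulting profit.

Profit = -$396 at q = 5

AVC = 61 - 16q + 2q^2; min AVC = $29 at q = 4. Since P = $51 ≥ min AVC, the firm produces.
MC = 61 - 32q + 6q^2. Setting P = MC and taking the root on the rising branch gives q* = 5.
TR = 51·5 = 255. TC = 496 + 155 = 651. Profit = 255 − 651 = -$396.
By producing, the firm covers all variable cost plus $100 of fixed cost; shutting down would lose the full $496.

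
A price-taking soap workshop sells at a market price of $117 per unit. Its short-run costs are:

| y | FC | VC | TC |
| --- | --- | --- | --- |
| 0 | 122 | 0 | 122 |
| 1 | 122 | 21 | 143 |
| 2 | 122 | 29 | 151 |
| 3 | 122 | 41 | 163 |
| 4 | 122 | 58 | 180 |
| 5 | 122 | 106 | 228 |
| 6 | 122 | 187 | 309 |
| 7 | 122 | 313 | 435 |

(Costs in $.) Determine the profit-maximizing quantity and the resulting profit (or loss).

Profit at each row (π = 117y − TC): y=0: -122; y=1: -26; y=2: 83; y=3: 188; y=4: 288; y=5: 357; y=6: 393; y=7: 384.
Profit is maximized at y = 6. AVC there is 187/6 = $31.17 ≤ P, so producing beats shutting down (which would give -$122).

y = 6; profit = $393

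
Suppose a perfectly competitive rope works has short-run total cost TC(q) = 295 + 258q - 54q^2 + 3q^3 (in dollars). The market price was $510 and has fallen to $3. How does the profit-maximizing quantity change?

AVC = 258 - 54q + 3q^2, minimized at q = 9 where min AVC = $15. MC = 258 - 108q + 9q^2.
With P = $510 above the shutdown price, P = MC gives q = 14.
At P = $3 < min AVC = $15, price no longer covers variable cost at any output, so the firm shuts down: q = 0.

Output falls from 14 to 0 (the firm shuts down)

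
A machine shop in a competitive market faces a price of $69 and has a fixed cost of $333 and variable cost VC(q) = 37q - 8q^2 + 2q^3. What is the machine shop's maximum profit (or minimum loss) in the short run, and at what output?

AVC = 37 - 8q + 2q^2 has its minimum $29 at q = 2; price $69 clears that bar, so the firm operates.
MC = 37 - 16q + 6q^2. Setting P = MC and taking the root on the rising branch gives q* = 4.
TR = 69·4 = 276. TC = 333 + 148 = 481. Profit = 276 − 481 = -$205.
Shutting down would mean losing the fixed cost of $333, so operating at a loss of $205 is better by $128.

Profit = -$205 at q = 4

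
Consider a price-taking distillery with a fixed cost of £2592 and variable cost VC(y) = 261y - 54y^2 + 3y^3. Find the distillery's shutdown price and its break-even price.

Shutdown price = £18; break-even price = £261

Shutdown price = min AVC. AVC = 261 - 54y + 3y^2, with vertex at y = 9 and minimum £18.
ATC = 2592/y + 261 - 54y + 3y^2. Setting dATC/dy = −2592/y^2 − 54 + 6y = 0 gives y = 12 (since 6·12^3 − 54·12^2 = 2592).
min ATC = 2592/12 + 261 − 54·12 + 3·12^2 = £261. That is the break-even price.
For £18 ≤ P < £261 the firm produces at a loss; below £18 it shuts down.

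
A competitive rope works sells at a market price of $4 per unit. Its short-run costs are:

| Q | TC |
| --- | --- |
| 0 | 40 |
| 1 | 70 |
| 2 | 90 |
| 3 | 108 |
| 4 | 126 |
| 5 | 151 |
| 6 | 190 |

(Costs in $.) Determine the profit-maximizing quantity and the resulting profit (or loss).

Profit at each row (π = 4Q − TC): Q=0: -40; Q=1: -66; Q=2: -82; Q=3: -96; Q=4: -110; Q=5: -131; Q=6: -166.
Profit is highest at Q = 0. Equivalently, the lowest AVC in the table is 86/4 ≈ $21.50 at Q = 4, and P = $4 falls below it — price never covers variable cost, so the firm shuts down and loses only its fixed cost.

Q = 0 (shut down); profit = -$40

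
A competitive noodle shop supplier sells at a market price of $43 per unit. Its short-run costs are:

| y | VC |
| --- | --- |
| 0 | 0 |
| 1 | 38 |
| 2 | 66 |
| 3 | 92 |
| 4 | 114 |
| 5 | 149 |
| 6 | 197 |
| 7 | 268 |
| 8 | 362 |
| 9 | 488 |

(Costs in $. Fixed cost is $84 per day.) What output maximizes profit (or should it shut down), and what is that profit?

y = 5; profit = -$18

Tabulate TR − TC: y=0: -84; y=1: -79; y=2: -64; y=3: -47; y=4: -26; y=5: -18; y=6: -23; y=7: -51; y=8: -102; y=9: -185.
Profit is maximized at y = 5. AVC there is 149/5 = $29.80 ≤ P, so producing beats shutting down (which would give -$84).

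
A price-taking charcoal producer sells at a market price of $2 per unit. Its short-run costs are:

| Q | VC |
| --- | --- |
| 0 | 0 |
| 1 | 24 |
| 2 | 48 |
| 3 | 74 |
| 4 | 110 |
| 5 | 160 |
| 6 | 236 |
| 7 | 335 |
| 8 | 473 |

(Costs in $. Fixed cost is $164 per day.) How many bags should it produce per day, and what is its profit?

Q = 0 (shut down); profit = -$164

Compute π = P·Q − TC at each output: Q=0: -164; Q=1: -186; Q=2: -208; Q=3: -232; Q=4: -266; Q=5: -314; Q=6: -388; Q=7: -485; Q=8: -621.
Profit is highest at Q = 0. Equivalently, the lowest AVC in the table is 24/1 ≈ $24 at Q = 1, and P = $2 falls below it — price never covers variable cost, so the firm shuts down and loses only its fixed cost.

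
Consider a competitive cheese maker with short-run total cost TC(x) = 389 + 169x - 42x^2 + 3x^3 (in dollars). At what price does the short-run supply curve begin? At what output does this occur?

$22 per unit, at x = 7

The firm shuts down when price falls below the minimum of average variable cost. AVC = VC/x = 169 - 42x + 3x^2.
At the minimum of AVC, MC = AVC. MC = 169 - 84x + 9x^2; setting MC = AVC gives 6x^2 - 42x = 0, so x = 7. min AVC = 22.
So the shutdown price is $22.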